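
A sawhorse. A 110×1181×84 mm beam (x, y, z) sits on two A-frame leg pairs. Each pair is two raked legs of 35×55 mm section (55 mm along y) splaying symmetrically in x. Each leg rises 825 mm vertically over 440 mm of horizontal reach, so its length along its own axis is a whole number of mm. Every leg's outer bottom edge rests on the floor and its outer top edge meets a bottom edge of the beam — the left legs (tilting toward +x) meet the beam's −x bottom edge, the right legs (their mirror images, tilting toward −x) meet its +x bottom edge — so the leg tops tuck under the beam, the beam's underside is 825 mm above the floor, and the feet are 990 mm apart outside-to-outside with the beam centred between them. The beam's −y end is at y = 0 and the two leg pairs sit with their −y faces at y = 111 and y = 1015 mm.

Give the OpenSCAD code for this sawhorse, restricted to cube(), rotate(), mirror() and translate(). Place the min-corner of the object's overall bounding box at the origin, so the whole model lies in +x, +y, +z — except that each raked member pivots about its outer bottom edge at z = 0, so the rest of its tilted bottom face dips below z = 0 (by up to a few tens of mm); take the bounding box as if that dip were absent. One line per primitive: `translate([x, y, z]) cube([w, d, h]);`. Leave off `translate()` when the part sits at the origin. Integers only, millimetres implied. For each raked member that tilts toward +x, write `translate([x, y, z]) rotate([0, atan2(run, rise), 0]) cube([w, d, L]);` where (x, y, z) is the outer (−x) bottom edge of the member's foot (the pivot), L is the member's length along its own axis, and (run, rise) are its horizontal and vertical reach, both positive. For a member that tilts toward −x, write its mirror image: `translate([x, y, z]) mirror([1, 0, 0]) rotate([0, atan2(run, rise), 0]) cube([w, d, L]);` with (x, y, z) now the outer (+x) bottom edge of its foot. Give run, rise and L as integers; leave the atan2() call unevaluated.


// leg length = √(440² + 825²) = 935
// right-leg outer foot x = 2·440 + 110 = 990
// beam min-corner = (440, 0, 825)
translate([440, 0, 825]) cube([110, 1181, 84]);
translate([0, 111, 0]) rotate([0, atan2(440, 825), 0]) cube([35, 55, 935]);
translate([990, 111, 0]) mirror([1, 0, 0]) rotate([0, atan2(440, 825), 0]) cube([35, 55, 935]);
translate([0, 1015, 0]) rotate([0, atan2(440, 825), 0]) cube([35, 55, 935]);
translate([990, 1015, 0]) mirror([1, 0, 0]) rotate([0, atan2(440, 825), 0]) cube([35, 55, 935]);


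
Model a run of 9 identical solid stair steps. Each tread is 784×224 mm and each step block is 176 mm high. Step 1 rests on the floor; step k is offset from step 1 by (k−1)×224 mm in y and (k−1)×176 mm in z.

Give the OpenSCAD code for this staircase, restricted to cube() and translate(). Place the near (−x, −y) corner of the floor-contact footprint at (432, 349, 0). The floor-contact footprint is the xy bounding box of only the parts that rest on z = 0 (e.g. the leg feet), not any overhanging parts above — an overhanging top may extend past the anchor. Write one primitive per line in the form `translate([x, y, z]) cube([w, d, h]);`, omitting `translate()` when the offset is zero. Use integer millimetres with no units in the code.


translate([432, 349, 0]) cube([784, 224, 176]);
translate([432, 573, 176]) cube([784, 224, 176]);
translate([432, 797, 352]) cube([784, 224, 176]);
translate([432, 1021, 528]) cube([784, 224, 176]);
translate([432, 1245, 704]) cube([784, 224, 176]);
translate([432, 1469, 880]) cube([784, 224, 176]);
translate([432, 1693, 1056]) cube([784, 224, 176]);
translate([432, 1917, 1232]) cube([784, 224, 176]);
translate([432, 2141, 1408]) cube([784, 224, 176]);


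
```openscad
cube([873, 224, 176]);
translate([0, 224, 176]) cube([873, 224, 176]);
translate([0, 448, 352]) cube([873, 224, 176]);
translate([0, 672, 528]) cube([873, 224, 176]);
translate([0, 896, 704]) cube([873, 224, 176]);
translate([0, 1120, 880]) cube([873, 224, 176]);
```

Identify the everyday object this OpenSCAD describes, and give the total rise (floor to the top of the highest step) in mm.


A staircase. The total rise is 1056 mm.

6 identical blocks, each offset up and back from the previous — a staircase. Each step is 176 mm tall and there are 6 of them, so the total rise is 6 × 176 = 1056 mm.


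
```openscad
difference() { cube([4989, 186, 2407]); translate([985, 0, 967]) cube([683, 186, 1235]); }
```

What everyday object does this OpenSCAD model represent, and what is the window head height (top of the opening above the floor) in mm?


A wall with a window opening. The window head height is 2202 mm.

A wall with a rectangular opening subtracted — a window. Sill at z = 967, opening 1235 mm tall, so the head is at 967 + 1235 = 2202 mm.


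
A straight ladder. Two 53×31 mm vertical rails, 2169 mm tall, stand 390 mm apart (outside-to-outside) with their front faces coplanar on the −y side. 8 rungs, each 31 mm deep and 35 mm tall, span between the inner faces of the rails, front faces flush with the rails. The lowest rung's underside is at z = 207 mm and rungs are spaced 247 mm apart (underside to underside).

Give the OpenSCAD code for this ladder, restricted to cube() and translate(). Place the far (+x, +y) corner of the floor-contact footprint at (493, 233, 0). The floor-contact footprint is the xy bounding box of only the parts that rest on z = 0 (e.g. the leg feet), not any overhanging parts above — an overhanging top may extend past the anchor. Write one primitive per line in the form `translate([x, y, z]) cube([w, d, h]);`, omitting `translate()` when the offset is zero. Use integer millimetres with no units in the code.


// rung span = 390 - 2*53 = 284
// rung[k] z = 207 + k*247
translate([103, 202, 0]) cube([53, 31, 2169]);
translate([440, 202, 0]) cube([53, 31, 2169]);
translate([156, 202, 207]) cube([284, 31, 35]);
translate([156, 202, 454]) cube([284, 31, 35]);
translate([156, 202, 701]) cube([284, 31, 35]);
translate([156, 202, 948]) cube([284, 31, 35]);
translate([156, 202, 1195]) cube([284, 31, 35]);
translate([156, 202, 1442]) cube([284, 31, 35]);
translate([156, 202, 1689]) cube([284, 31, 35]);
translate([156, 202, 1936]) cube([284, 31, 35]);


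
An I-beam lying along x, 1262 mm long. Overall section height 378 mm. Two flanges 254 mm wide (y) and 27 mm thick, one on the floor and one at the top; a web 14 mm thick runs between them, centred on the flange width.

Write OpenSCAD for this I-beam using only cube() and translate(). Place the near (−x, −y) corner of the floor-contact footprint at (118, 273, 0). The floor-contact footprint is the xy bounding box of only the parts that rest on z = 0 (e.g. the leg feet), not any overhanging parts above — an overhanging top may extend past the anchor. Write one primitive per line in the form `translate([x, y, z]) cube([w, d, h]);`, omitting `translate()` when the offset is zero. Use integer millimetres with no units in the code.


translate([118, 273, 0]) cube([1262, 254, 27]);
translate([118, 393, 27]) cube([1262, 14, 324]);
translate([118, 273, 351]) cube([1262, 254, 27]);


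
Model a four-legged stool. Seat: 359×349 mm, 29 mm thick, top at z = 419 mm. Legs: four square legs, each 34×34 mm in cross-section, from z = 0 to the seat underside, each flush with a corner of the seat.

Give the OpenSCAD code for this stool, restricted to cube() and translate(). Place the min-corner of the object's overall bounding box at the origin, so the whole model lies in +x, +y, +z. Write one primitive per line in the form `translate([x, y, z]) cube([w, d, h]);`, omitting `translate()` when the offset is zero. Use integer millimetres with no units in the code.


translate([0, 0, 390]) cube([359, 349, 29]);
cube([34, 34, 390]);
translate([325, 0, 0]) cube([34, 34, 390]);
translate([0, 315, 0]) cube([34, 34, 390]);
translate([325, 315, 0]) cube([34, 34, 390]);


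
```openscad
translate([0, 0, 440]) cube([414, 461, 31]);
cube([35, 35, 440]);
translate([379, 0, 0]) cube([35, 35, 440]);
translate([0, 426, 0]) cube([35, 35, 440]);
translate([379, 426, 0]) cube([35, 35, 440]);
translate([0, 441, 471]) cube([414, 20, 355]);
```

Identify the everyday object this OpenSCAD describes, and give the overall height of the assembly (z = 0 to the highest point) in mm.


A chair. The overall height is 826 mm.

A slab on four corner posts with a tall panel at the back — a chair. The seat slab sits at z = 440 with thickness 31, and the 355 mm backrest starts at the seat top, so the overall height is 440 + 31 + 355 = 826 mm.


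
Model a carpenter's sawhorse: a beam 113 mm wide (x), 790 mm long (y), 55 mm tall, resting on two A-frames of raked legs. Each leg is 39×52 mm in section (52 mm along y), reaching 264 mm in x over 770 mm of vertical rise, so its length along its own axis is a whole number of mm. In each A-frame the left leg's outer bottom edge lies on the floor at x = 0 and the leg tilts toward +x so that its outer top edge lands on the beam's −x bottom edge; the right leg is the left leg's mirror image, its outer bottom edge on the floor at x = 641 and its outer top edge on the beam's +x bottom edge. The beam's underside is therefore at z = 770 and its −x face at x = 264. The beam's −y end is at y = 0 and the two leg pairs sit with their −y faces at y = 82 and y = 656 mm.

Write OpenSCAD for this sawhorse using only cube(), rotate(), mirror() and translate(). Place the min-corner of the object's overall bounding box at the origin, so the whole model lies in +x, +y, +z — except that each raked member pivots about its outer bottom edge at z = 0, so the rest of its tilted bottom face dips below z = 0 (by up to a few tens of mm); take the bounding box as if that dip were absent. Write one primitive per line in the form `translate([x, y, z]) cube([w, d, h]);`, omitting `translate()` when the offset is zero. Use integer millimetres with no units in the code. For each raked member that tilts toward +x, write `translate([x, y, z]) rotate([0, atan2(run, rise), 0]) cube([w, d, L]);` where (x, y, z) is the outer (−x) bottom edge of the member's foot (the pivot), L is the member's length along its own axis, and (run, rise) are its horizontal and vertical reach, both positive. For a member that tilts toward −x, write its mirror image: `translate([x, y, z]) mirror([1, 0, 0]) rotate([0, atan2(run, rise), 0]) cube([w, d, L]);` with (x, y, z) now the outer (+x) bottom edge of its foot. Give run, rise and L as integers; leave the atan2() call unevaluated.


// leg length = √(264² + 770²) = 814
// right-leg outer foot x = 2·264 + 113 = 641
// beam min-corner = (264, 0, 770)
translate([264, 0, 770]) cube([113, 790, 55]);
translate([0, 82, 0]) rotate([0, atan2(264, 770), 0]) cube([39, 52, 814]);
translate([641, 82, 0]) mirror([1, 0, 0]) rotate([0, atan2(264, 770), 0]) cube([39, 52, 814]);
translate([0, 656, 0]) rotate([0, atan2(264, 770), 0]) cube([39, 52, 814]);
translate([641, 656, 0]) mirror([1, 0, 0]) rotate([0, atan2(264, 770), 0]) cube([39, 52, 814]);


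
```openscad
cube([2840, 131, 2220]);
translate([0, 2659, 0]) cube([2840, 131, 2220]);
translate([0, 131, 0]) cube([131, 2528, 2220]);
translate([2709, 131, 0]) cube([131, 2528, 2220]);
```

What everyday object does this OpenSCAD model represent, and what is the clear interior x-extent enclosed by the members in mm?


A house (or room) frame. The interior width is 2578 mm.

Four 2220 mm walls enclosing a rectangle with no floor or roof — a room or house frame. Outside width is 2840 mm and wall thickness is 131 mm, so the interior width is 2840 − 2 × 131 = 2578 mm.


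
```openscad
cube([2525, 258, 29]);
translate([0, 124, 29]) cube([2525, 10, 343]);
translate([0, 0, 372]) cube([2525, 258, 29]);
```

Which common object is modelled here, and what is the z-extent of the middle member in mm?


An I-beam. The web height is 343 mm.

Two wide flanges with a thin centred web — an I-beam. Overall 401 mm minus two 29 mm flanges gives a web of 401 − 2·29 = 343 mm.


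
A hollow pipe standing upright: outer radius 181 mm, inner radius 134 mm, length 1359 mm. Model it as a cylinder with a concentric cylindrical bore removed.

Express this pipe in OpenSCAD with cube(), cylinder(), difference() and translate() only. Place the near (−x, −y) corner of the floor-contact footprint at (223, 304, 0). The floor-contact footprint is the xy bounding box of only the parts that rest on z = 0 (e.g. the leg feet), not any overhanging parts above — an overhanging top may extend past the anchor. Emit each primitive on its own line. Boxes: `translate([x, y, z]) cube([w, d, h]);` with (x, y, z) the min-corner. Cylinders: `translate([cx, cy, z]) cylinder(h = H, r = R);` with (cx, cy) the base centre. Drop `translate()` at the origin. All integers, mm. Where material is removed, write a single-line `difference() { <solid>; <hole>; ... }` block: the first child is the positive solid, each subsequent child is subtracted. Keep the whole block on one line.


difference() { translate([404, 485, 0]) cylinder(h = 1359, r = 181); translate([404, 485, 0]) cylinder(h = 1359, r = 134); }


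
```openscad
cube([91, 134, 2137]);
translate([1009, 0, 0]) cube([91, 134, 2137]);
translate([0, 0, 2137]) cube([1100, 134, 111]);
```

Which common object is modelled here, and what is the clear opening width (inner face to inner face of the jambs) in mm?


A door frame. The clear opening width is 918 mm.

Two 2137 mm tall posts with a header on top — a door frame. The left jamb is 91 mm wide at x = 0; the right jamb starts at x = 1009. The clear opening is 1009 − 91 = 918 mm.


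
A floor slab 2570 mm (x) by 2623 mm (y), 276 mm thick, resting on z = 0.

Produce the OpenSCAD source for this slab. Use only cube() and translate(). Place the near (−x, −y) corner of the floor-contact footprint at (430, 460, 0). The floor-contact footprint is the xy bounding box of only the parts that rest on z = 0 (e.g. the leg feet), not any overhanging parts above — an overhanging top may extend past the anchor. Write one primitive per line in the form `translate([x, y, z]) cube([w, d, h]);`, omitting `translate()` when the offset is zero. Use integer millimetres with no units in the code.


translate([430, 460, 0]) cube([2570, 2623, 276]);


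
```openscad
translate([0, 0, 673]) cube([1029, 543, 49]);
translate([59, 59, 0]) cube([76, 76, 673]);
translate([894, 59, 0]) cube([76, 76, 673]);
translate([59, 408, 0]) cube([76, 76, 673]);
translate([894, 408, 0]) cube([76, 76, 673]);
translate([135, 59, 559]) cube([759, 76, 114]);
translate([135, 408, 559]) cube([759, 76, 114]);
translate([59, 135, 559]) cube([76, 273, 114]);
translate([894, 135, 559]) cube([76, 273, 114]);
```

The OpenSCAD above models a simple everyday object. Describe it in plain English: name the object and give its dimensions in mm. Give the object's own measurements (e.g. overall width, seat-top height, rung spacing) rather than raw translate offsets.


A table: top 1029 mm (x) × 543 mm (y), 49 mm thick, upper face at z = 722 mm, on four 76×76 mm square legs, each inset 59 mm from the nearest pair of top edges from z = 0 to the bottom of the top. Four apron rails, 76 mm thick and 114 mm tall, run between adjacent legs with their top edges flush with the underside of the top and their outer faces flush with the legs' outer faces.


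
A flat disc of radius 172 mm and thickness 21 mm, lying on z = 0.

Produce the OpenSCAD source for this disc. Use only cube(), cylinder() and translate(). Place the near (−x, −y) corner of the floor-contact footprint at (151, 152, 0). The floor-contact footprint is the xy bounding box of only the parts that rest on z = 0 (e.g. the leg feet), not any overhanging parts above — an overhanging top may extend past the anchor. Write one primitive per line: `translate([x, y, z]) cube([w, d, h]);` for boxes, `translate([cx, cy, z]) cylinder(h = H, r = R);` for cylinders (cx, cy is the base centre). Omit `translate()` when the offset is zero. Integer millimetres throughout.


translate([323, 324, 0]) cylinder(h = 21, r = 172);


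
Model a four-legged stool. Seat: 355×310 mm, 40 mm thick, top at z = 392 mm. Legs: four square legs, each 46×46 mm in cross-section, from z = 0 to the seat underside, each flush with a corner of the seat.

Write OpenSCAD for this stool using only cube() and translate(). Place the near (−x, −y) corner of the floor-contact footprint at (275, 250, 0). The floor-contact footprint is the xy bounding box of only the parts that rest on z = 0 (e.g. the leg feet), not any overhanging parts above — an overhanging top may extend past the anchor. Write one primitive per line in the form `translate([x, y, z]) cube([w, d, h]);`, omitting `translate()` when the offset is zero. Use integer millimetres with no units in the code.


translate([275, 250, 352]) cube([355, 310, 40]);
translate([275, 250, 0]) cube([46, 46, 352]);
translate([584, 250, 0]) cube([46, 46, 352]);
translate([275, 514, 0]) cube([46, 46, 352]);
translate([584, 514, 0]) cube([46, 46, 352]);


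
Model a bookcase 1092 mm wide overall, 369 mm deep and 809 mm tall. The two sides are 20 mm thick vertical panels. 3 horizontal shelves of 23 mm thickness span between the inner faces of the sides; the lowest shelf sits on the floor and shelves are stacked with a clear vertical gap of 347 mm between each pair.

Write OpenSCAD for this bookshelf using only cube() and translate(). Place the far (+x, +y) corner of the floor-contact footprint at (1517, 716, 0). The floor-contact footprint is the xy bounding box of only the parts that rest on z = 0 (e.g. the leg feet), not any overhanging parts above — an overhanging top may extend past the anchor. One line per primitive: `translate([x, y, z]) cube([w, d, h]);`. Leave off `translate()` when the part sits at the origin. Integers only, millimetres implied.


translate([425, 347, 0]) cube([20, 369, 809]);
translate([1497, 347, 0]) cube([20, 369, 809]);
translate([445, 347, 0]) cube([1052, 369, 23]);
translate([445, 347, 370]) cube([1052, 369, 23]);
translate([445, 347, 740]) cube([1052, 369, 23]);


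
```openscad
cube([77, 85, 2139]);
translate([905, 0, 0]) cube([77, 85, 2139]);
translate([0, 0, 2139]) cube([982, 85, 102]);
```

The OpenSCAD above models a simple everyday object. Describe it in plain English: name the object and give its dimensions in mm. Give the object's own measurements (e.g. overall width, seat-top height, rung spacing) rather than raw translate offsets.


A door frame. The clear opening is 828 mm wide and 2139 mm high. Two 77 mm wide jambs, 85 mm deep, stand either side of the opening from the floor to the top of the opening. A 102 mm thick head sits across the top of both jambs, spanning the full outside width of the frame.


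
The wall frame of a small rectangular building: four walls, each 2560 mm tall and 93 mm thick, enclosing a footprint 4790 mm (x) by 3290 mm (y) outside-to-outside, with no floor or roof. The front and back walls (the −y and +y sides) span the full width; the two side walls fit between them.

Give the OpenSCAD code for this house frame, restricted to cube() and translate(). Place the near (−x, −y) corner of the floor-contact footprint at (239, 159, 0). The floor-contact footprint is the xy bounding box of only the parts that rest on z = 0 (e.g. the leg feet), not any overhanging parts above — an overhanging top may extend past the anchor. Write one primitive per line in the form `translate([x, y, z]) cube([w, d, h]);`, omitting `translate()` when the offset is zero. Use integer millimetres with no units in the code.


translate([239, 159, 0]) cube([4790, 93, 2560]);
translate([239, 3356, 0]) cube([4790, 93, 2560]);
translate([239, 252, 0]) cube([93, 3104, 2560]);
translate([4936, 252, 0]) cube([93, 3104, 2560]);


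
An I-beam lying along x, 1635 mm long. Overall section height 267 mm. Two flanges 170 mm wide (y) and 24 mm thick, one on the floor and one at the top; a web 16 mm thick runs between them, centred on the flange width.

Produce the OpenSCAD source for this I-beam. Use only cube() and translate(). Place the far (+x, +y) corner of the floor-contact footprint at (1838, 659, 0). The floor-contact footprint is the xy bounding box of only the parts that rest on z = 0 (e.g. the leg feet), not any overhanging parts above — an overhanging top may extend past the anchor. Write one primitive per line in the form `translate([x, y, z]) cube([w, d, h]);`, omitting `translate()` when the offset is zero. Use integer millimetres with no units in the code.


translate([203, 489, 0]) cube([1635, 170, 24]);
translate([203, 566, 24]) cube([1635, 16, 219]);
translate([203, 489, 243]) cube([1635, 170, 24]);


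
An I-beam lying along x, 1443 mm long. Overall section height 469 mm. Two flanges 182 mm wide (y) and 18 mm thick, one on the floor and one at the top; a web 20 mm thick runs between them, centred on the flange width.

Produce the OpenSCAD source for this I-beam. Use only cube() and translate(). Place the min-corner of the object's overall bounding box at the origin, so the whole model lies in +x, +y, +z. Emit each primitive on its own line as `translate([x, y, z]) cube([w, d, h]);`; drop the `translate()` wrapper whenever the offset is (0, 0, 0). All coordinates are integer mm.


cube([1443, 182, 18]);
translate([0, 81, 18]) cube([1443, 20, 433]);
translate([0, 0, 451]) cube([1443, 182, 18]);


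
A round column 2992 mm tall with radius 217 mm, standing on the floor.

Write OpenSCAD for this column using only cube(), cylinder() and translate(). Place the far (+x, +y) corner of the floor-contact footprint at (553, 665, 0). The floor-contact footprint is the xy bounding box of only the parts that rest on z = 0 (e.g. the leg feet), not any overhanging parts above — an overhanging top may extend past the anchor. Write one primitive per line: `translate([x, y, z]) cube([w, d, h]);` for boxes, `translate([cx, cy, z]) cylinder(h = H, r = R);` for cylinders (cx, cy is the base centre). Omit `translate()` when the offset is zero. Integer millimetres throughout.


translate([336, 448, 0]) cylinder(h = 2992, r = 217);


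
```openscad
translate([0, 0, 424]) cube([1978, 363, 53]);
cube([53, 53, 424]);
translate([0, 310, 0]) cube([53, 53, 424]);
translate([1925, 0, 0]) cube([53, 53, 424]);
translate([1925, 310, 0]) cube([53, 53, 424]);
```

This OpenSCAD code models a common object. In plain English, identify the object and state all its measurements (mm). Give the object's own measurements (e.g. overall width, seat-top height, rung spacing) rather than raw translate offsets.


A long wooden bench with a 1978 mm (x) × 363 mm (y) seat, 53 mm thick, its top surface 477 mm above the floor. Four 53 mm square legs at the seat corners, flush with the edges, run from z = 0 to the seat underside.


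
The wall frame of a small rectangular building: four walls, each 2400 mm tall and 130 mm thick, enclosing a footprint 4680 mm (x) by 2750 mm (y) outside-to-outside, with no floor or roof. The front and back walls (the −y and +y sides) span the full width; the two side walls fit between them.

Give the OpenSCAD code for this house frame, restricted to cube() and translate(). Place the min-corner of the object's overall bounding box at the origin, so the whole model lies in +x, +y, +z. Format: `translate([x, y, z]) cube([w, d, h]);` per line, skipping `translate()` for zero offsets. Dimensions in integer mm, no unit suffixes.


cube([4680, 130, 2400]);
translate([0, 2620, 0]) cube([4680, 130, 2400]);
translate([0, 130, 0]) cube([130, 2490, 2400]);
translate([4550, 130, 0]) cube([130, 2490, 2400]);


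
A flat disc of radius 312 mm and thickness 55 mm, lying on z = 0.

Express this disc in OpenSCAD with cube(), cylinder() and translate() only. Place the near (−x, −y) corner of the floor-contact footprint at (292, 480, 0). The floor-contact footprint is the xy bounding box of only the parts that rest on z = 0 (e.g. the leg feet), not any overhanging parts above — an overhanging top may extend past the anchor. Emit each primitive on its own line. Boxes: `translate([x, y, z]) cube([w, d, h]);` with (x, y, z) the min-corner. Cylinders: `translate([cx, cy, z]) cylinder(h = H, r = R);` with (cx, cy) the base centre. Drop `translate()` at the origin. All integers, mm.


translate([604, 792, 0]) cylinder(h = 55, r = 312);


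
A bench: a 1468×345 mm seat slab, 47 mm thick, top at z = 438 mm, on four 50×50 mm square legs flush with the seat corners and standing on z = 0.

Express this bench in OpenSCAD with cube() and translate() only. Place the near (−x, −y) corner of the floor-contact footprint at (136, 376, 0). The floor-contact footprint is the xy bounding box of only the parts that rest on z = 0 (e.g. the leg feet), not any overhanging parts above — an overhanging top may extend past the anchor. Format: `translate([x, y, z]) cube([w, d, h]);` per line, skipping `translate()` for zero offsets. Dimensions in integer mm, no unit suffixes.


translate([136, 376, 391]) cube([1468, 345, 47]);
translate([136, 376, 0]) cube([50, 50, 391]);
translate([136, 671, 0]) cube([50, 50, 391]);
translate([1554, 376, 0]) cube([50, 50, 391]);
translate([1554, 671, 0]) cube([50, 50, 391]);


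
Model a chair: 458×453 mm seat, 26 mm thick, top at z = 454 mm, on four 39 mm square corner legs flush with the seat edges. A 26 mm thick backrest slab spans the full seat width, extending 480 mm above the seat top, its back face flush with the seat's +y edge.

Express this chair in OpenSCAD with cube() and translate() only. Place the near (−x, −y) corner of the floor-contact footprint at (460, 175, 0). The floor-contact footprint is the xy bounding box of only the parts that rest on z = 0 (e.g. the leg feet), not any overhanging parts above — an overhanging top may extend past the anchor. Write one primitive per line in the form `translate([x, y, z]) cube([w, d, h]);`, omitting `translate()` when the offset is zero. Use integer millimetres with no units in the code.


translate([460, 175, 428]) cube([458, 453, 26]);
translate([460, 175, 0]) cube([39, 39, 428]);
translate([879, 175, 0]) cube([39, 39, 428]);
translate([460, 589, 0]) cube([39, 39, 428]);
translate([879, 589, 0]) cube([39, 39, 428]);
translate([460, 602, 454]) cube([458, 26, 480]);


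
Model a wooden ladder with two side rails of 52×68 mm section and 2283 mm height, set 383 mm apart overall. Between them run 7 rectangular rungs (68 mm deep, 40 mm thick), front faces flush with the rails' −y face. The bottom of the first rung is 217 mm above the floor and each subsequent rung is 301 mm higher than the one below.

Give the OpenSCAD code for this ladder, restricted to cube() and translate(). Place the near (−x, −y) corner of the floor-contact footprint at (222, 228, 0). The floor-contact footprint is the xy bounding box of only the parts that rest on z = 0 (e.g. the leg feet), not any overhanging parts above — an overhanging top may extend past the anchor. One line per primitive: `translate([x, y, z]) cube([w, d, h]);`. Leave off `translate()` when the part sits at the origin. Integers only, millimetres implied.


translate([222, 228, 0]) cube([52, 68, 2283]);
translate([553, 228, 0]) cube([52, 68, 2283]);
translate([274, 228, 217]) cube([279, 68, 40]);
translate([274, 228, 518]) cube([279, 68, 40]);
translate([274, 228, 819]) cube([279, 68, 40]);
translate([274, 228, 1120]) cube([279, 68, 40]);
translate([274, 228, 1421]) cube([279, 68, 40]);
translate([274, 228, 1722]) cube([279, 68, 40]);
translate([274, 228, 2023]) cube([279, 68, 40]);


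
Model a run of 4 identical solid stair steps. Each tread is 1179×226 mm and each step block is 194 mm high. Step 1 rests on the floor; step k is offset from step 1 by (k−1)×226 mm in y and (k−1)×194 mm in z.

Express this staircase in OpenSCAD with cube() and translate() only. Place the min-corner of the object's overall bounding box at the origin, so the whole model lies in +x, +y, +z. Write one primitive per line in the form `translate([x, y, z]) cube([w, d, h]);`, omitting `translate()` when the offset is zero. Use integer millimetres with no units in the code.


cube([1179, 226, 194]);
translate([0, 226, 194]) cube([1179, 226, 194]);
translate([0, 452, 388]) cube([1179, 226, 194]);
translate([0, 678, 582]) cube([1179, 226, 194]);


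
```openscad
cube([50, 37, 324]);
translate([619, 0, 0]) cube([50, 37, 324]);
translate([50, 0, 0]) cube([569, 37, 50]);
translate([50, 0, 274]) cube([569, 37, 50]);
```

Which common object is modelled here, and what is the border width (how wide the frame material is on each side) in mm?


A picture frame. The border width is 50 mm.

Four thin pieces enclosing a rectangular opening — a picture frame. The two full-height stiles are 324 mm tall; the top rail sits at z = 274 and is 50 mm tall, so the border above the opening is 324 − 274 = 50 mm, matching the stile x-width.


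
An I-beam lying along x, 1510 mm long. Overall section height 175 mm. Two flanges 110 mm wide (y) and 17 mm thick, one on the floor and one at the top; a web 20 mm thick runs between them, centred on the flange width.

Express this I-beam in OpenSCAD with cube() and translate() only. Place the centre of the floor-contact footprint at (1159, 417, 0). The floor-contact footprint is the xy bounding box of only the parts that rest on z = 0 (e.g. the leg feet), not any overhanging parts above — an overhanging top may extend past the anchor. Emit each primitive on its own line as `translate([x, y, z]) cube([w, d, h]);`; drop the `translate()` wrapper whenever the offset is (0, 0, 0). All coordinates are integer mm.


translate([404, 362, 0]) cube([1510, 110, 17]);
translate([404, 407, 17]) cube([1510, 20, 141]);
translate([404, 362, 158]) cube([1510, 110, 17]);


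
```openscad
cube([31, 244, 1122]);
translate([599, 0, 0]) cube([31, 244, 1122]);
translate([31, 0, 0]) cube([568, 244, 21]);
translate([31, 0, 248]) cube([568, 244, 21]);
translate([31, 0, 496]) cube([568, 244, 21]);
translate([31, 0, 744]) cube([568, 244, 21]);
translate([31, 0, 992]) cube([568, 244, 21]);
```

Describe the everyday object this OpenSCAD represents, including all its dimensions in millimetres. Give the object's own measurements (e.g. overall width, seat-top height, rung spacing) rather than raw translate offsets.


An open bookshelf. Two side panels, each 31 mm thick, 244 mm deep and 1122 mm tall, stand 630 mm apart (outside-to-outside). Between them sit 5 shelves, each 21 mm thick and 244 mm deep, spanning the full gap between the sides. The bottom shelf rests on the floor (its underside at z = 0) and the clear gap between one shelf's top and the next shelf's underside is 227 mm.


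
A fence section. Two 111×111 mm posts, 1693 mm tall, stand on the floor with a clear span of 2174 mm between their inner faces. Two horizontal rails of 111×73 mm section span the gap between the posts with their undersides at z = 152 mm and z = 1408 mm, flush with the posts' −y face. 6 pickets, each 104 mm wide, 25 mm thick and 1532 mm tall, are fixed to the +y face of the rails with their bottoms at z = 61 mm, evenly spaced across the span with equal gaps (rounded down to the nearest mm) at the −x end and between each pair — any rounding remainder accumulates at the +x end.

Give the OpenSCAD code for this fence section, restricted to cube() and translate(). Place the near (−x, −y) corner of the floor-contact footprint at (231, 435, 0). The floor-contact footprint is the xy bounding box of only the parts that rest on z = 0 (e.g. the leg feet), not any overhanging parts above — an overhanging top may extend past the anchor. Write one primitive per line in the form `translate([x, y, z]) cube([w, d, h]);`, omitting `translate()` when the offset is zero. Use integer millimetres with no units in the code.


translate([231, 435, 0]) cube([111, 111, 1693]);
translate([2516, 435, 0]) cube([111, 111, 1693]);
translate([342, 435, 152]) cube([2174, 111, 73]);
translate([342, 435, 1408]) cube([2174, 111, 73]);
translate([563, 546, 61]) cube([104, 25, 1532]);
translate([888, 546, 61]) cube([104, 25, 1532]);
translate([1213, 546, 61]) cube([104, 25, 1532]);
translate([1538, 546, 61]) cube([104, 25, 1532]);
translate([1863, 546, 61]) cube([104, 25, 1532]);
translate([2188, 546, 61]) cube([104, 25, 1532]);


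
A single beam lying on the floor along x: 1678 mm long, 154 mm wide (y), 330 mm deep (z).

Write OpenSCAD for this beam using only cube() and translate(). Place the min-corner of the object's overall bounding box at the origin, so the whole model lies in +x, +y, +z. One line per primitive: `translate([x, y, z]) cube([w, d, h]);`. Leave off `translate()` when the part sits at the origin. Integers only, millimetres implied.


cube([1678, 154, 330]);


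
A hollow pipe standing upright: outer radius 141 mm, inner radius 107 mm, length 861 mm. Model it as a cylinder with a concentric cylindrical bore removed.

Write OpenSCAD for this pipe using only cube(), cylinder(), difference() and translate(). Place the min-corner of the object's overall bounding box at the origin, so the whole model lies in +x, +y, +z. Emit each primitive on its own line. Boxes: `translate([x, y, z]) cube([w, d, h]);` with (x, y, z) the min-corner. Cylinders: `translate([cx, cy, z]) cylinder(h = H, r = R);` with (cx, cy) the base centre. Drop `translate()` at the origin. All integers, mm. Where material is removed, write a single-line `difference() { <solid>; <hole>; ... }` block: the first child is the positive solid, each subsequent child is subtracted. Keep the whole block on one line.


difference() { translate([141, 141, 0]) cylinder(h = 861, r = 141); translate([141, 141, 0]) cylinder(h = 861, r = 107); }


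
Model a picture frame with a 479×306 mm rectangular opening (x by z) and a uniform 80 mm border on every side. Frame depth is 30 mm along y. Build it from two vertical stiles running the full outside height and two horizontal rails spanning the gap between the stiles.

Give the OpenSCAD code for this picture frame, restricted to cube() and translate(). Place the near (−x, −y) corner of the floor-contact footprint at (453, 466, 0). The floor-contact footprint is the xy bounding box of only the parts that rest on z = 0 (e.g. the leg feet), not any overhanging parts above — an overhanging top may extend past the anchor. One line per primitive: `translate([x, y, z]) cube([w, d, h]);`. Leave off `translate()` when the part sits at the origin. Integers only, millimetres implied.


translate([453, 466, 0]) cube([80, 30, 466]);
translate([1012, 466, 0]) cube([80, 30, 466]);
translate([533, 466, 0]) cube([479, 30, 80]);
translate([533, 466, 386]) cube([479, 30, 80]);


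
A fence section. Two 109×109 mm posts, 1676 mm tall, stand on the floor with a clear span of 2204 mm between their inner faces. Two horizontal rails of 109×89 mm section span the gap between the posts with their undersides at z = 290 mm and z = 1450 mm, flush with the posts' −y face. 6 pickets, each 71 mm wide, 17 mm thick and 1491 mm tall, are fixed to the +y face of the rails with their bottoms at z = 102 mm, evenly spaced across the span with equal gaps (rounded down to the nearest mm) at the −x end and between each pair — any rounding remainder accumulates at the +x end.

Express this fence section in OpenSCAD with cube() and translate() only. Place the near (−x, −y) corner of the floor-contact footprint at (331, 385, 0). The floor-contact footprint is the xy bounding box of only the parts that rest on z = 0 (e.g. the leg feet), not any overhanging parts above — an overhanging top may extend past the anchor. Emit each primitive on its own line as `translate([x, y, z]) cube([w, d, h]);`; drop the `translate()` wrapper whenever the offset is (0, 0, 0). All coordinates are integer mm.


translate([331, 385, 0]) cube([109, 109, 1676]);
translate([2644, 385, 0]) cube([109, 109, 1676]);
translate([440, 385, 290]) cube([2204, 109, 89]);
translate([440, 385, 1450]) cube([2204, 109, 89]);
translate([694, 494, 102]) cube([71, 17, 1491]);
translate([1019, 494, 102]) cube([71, 17, 1491]);
translate([1344, 494, 102]) cube([71, 17, 1491]);
translate([1669, 494, 102]) cube([71, 17, 1491]);
translate([1994, 494, 102]) cube([71, 17, 1491]);
translate([2319, 494, 102]) cube([71, 17, 1491]);


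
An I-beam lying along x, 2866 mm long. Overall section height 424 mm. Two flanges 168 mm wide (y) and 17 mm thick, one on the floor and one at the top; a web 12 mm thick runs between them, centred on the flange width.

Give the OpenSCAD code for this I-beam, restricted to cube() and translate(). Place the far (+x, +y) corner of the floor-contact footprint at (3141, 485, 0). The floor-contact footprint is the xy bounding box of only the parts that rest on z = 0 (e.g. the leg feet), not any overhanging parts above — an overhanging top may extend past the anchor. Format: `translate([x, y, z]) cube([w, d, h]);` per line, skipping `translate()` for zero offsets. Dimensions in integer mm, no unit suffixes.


translate([275, 317, 0]) cube([2866, 168, 17]);
translate([275, 395, 17]) cube([2866, 12, 390]);
translate([275, 317, 407]) cube([2866, 168, 17]);


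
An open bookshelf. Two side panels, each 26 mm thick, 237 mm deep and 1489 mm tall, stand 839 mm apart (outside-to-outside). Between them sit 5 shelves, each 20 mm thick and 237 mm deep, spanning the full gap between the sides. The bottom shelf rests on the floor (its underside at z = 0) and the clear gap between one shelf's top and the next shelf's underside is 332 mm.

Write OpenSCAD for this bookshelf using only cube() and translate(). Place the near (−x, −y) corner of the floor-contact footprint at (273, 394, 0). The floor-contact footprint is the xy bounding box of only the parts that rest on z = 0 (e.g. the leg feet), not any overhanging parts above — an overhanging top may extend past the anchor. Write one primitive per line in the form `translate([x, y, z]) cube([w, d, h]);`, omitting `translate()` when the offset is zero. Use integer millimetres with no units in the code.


translate([273, 394, 0]) cube([26, 237, 1489]);
translate([1086, 394, 0]) cube([26, 237, 1489]);
translate([299, 394, 0]) cube([787, 237, 20]);
translate([299, 394, 352]) cube([787, 237, 20]);
translate([299, 394, 704]) cube([787, 237, 20]);
translate([299, 394, 1056]) cube([787, 237, 20]);
translate([299, 394, 1408]) cube([787, 237, 20]);


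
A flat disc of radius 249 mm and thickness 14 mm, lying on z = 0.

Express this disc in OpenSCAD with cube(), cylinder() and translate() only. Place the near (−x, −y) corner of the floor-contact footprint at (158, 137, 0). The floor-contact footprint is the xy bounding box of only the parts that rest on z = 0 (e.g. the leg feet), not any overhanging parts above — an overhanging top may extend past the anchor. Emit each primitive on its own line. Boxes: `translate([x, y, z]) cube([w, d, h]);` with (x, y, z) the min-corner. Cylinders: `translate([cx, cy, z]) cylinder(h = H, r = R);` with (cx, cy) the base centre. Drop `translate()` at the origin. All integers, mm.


translate([407, 386, 0]) cylinder(h = 14, r = 249);


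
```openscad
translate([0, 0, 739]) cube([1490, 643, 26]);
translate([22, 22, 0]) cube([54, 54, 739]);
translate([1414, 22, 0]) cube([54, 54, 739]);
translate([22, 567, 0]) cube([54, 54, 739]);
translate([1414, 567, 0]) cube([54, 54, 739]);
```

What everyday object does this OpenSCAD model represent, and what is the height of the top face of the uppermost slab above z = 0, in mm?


A table. The table height is 765 mm.

A 1490×643×26 slab sits at z = 739 on four 54 mm square posts — a table. The top surface is at 739 + 26 = 765 mm.


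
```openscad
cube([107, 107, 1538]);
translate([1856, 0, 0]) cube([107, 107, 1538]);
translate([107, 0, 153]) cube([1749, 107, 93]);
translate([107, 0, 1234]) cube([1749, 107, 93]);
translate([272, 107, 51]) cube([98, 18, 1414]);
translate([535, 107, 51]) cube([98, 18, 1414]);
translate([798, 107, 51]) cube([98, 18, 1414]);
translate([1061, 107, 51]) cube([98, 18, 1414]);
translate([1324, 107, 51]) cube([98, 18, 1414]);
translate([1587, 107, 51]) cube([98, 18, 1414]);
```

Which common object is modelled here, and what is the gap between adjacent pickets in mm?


A fence section. The picket gap is 165 mm.

Two posts, two rails, 6 pickets — a fence section. Span 1749 mm holds 6 pickets of 98 mm with 7 equal gaps: ⌊(1749 − 6·98) / 7⌋ = 165 mm.
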